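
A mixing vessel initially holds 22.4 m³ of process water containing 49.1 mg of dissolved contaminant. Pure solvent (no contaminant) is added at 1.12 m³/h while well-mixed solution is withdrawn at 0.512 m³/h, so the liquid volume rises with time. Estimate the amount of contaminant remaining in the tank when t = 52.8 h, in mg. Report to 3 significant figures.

Let m(t) be the amount of contaminant. Volume: V(t) = V₀ + (Q_in − Q_out) t = 22.4 + 0.60800 t; V(52.8) = 54.502 m³.
Solute balance: dm/dt = 0 − Q_out C = −Q_out m/V(t).
Separate: dm/m = −Q_out dt/V(t) ⇒ ln(m/m₀) = −(Q_out/(Q_in−Q_out)) ln(V/V₀).
m = m₀ (V₀/V)^(Q_out/(Q_in−Q_out)) = 49.1 × (22.4/54.502)^(0.84211) = 23.221 mg.

23.2 mg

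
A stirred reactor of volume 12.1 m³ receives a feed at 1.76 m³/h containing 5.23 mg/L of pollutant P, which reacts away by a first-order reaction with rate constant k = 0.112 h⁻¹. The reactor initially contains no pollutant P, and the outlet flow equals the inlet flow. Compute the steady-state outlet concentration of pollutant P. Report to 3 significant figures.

2.95 mg/L

Accumulation = in − out − consumed: V dC/dt = Q C_in − Q C − k V C.
Steady state (dC/dt = 0): C_ss = Q C_in/(Q + kV) = C_in/(1 + kV/Q).
C_ss = 1.76·5.23/(1.76 + 0.112·12.1) = 9.2048/3.1152 = 2.9548 mg/L.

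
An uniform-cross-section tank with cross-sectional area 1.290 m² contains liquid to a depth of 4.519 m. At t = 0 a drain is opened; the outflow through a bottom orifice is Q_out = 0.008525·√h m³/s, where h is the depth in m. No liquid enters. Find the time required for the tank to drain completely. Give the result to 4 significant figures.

643.3 s

A dh/dt = −Q_out = −0.008525 √h.
Separate and integrate: 2(√h − √h₀) = −(0.008525/A) t.
Set h = 0: 2√h₀ = (0.008525/A) t_empty ⇒ t_empty = 2A√h₀/0.008525.
t_empty = 2·1.290·√4.519/0.008525 = 2.58000·2.12579/0.008525 = 643.349 s.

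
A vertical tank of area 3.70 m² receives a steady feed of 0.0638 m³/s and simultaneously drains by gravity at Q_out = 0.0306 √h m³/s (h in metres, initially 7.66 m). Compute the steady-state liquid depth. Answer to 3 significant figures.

Level balance: A dh/dt = 0.0638 − 0.0306 √h. Setting dh/dt = 0:
Q_in = 0.0306 √h_ss ⇒ √h_ss = 0.0638/0.0306 = 2.0850.
h_ss = 2.0850² = 4.3471 m. (Since h₀ = 7.66 m > h_ss, the level will fall toward this value.)

4.35 m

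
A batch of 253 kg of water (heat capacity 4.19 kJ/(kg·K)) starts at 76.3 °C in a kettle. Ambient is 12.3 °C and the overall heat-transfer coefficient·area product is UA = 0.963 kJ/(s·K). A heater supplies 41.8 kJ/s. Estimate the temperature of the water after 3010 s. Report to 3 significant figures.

M c_p dT/dt = −UA(T − T_amb) + Q̇.
dT/dt = (T_ss − T)/τ with T_ss = T_amb + Q̇/UA = 12.3 + 41.8/0.963 = 55.706 °C, τ = M c_p/UA = 253·4.19/0.963 = 1100.8 s.
Integrating: T(t) = T_ss + (T₀ − T_ss) e^(−t/τ).
T(3010) = 55.706 + (20.594)·0.064935 = 57.043 °C.

57.0 °C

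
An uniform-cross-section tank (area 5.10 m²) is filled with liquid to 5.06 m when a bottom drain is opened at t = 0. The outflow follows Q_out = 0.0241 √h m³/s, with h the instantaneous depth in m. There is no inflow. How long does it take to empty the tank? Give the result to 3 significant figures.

952 s

A dh/dt = −Q_out = −0.0241 √h.
∫ h^(−1/2) dh = −(0.0241/A) ∫ dt, giving 2√h = 2√h₀ − (0.0241/A) t.
Set h = 0: 2√h₀ = (0.0241/A) t_empty ⇒ t_empty = 2A√h₀/0.0241.
t_empty = 2·5.10·√5.06/0.0241 = 10.200·2.2494/0.0241 = 952.05 s.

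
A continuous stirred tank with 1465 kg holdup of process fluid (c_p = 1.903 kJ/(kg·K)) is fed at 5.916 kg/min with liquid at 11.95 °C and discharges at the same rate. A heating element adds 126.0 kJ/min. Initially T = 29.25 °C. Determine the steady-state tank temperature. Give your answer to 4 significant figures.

First-law balance (no shaft work): M c_p dT/dt = ṁ c_p (T_in − T) + 126.0.
At steady state dT/dt = 0 ⇒ T_ss = T_in + Q̇/(ṁ c_p) = 11.95 + 126.0/(5.916·1.903) = 23.1419 °C.

23.14 °C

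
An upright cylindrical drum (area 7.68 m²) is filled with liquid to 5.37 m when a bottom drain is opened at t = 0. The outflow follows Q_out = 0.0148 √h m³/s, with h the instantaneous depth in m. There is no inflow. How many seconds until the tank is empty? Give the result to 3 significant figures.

2410 s

A dh/dt = −Q_out = −0.0148 √h.
This is separable: 2 d(√h)/dt = −0.0148/A, so √h = √h₀ − (0.0148/(2A)) t.
Set h = 0: 2√h₀ = (0.0148/A) t_empty ⇒ t_empty = 2A√h₀/0.0148.
t_empty = 2·7.68·√5.37/0.0148 = 15.360·2.3173/0.0148 = 2405.0 s.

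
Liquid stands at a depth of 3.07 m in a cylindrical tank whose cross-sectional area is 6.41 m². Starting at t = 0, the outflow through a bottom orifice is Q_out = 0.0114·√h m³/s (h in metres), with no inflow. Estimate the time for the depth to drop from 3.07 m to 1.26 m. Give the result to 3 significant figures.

Volume balance on the tank: A dh/dt = −0.0114 √h.
This is separable: 2 d(√h)/dt = −0.0114/A, so √h = √h₀ − (0.0114/(2A)) t.
t = 2A(√h₀ − √h)/0.0114 = 2·6.41·(√3.07 − √1.26)/0.0114
  = 12.820 × (1.7521 − 1.1225) / 0.0114 = 708.07 s.

708 s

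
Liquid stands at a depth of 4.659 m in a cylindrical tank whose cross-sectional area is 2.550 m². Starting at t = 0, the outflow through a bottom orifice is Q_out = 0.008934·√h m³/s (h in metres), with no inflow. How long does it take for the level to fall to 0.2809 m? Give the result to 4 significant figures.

929.6 s

A dh/dt = −Q_out = −0.008934 √h.
Separate and integrate: 2(√h − √h₀) = −(0.008934/A) t.
t = 2A(√h₀ − √h)/0.008934 = 2·2.550·(√4.659 − √0.2809)/0.008934
  = 5.10000 × (2.15847 − 0.530000) / 0.008934 = 929.618 s.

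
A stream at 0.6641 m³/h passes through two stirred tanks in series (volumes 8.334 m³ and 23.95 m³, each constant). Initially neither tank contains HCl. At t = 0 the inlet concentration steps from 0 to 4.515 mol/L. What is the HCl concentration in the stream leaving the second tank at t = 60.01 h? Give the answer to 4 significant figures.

Time constants: τᵢ = Vᵢ/Q for each well-mixed tank.
τ₁ = 8.334/0.6641 = 12.5493 h; τ₂ = 23.95/0.6641 = 36.0638 h.
Solving the cascade with C₁(0)=C₂(0)=0 gives C₂(t) = C_in[1 − (τ₁ e^(−t/τ₁) − τ₂ e^(−t/τ₂))/(τ₁ − τ₂)].
At t = 60.01: e^(−t/τ₁) = 0.00837977, e^(−t/τ₂) = 0.189381.
C₂ = 4.515·[1 − (12.5493·0.00837977 − 36.0638·0.189381)/(-23.5145)] = 4.515·0.714021 = 3.22381 mol/L.

3.224 mol/L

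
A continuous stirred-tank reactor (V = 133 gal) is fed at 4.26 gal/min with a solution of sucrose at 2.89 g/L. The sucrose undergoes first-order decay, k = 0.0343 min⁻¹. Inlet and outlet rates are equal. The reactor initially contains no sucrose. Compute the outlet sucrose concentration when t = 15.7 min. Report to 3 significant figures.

0.903 g/L

Species balance: V dC/dt = Q C_in − Q C − k V C.
dC/dt = (Q/V) C_in − (Q/V + k) C; effective rate a = Q/V + k = 0.032030 + 0.0343 = 0.066330 min⁻¹.
C_ss = Q C_in/(Q + kV) = 1.3955 g/L; C(t) = C_ss + (C₀ − C_ss) e^(−a t).
C(15.7) = 1.3955 + (-1.3955)·e^(−0.066330·15.7) = 1.3955 + (-1.3955)·0.35297 = 0.90297 g/L.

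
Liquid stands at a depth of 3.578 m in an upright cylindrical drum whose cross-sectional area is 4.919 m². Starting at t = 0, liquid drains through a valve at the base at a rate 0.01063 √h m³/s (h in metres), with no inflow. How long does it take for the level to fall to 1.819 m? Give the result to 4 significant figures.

Unsteady balance on liquid volume: A dh/dt = −0.01063 √h.
This is separable: 2 d(√h)/dt = −0.01063/A, so √h = √h₀ − (0.01063/(2A)) t.
t = 2A(√h₀ − √h)/0.01063 = 2·4.919·(√3.578 − √1.819)/0.01063
  = 9.83800 × (1.89156 − 1.34870) / 0.01063 = 502.411 s.

502.4 s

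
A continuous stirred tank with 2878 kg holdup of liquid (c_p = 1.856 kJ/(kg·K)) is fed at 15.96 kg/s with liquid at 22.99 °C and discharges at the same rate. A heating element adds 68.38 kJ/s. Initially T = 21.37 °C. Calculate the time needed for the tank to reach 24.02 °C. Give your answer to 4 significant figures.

Heat balance on the well-mixed liquid: M c_p dT/dt = ṁ c_p (T_in − T) + 68.38.
τ = M/ṁ = 180.326 s; T_ss = T_in + Q̇/(ṁ c_p) = 25.2984 °C.
T(t) = T_ss + (T₀ − T_ss) e^(−t/τ). Set T = 24.02:
e^(−t/τ) = (24.02 − 25.2984)/(21.37 − 25.2984) = 0.325432
t = −180.326 · ln(0.325432) = 202.434 s.

202.4 s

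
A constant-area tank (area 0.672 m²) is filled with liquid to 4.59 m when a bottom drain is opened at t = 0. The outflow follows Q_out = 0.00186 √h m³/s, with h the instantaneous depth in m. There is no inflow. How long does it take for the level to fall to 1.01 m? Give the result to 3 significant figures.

822 s

A dh/dt = −Q_out = −0.00186 √h.
Separate and integrate: 2(√h − √h₀) = −(0.00186/A) t.
t = 2A(√h₀ − √h)/0.00186 = 2·0.672·(√4.59 − √1.01)/0.00186
  = 1.3440 × (2.1424 − 1.0050) / 0.00186 = 821.89 s.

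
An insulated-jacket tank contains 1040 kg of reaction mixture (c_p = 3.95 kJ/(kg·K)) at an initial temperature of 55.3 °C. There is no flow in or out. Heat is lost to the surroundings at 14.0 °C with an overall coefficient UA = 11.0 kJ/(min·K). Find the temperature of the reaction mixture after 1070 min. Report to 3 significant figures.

Heat balance on the well-mixed liquid: M c_p dT/dt = −UA(T − T_amb).
dT/dt = (T_ss − T)/τ with T_ss = T_amb = 14.000 °C, τ = M c_p/UA = 1040·3.95/11.0 = 373.45 min.
T approaches T_ss exponentially: T(t) = T_ss + (T₀ − T_ss) e^(−t/τ).
T(1070) = 14.000 + (41.300)·0.056975 = 16.353 °C.

16.4 °C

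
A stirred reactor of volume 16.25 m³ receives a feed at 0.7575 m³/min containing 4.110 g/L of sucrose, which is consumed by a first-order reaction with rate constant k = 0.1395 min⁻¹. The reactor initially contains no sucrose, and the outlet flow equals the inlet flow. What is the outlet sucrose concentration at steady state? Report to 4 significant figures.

1.029 g/L

V dC/dt = Q(C_in − C) − k V C.
At steady state: 0 = Q C_in − (Q + kV) C_ss, so C_ss = Q C_in/(Q + kV).
C_ss = 0.7575·4.110/(0.7575 + 0.1395·16.25) = 3.11333/3.02438 = 1.02941 g/L.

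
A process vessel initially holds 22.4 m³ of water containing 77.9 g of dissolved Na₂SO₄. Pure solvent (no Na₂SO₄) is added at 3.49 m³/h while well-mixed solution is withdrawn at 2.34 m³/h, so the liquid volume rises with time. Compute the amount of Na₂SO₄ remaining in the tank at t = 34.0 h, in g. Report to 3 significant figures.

9.98 g

Total volume: dV/dt = Q_in − Q_out = 1.1500 m³/h, so V(t) = 22.4 + 1.1500 t and V(34.0) = 61.500 m³.
No Na₂SO₄ enters, so dm/dt = −Q_out · (m/V).
dm/m = −Q_out dt/(V₀ + 1.1500 t); integrating gives ln(m/m₀) = −(Q_out/(Q_in−Q_out)) ln(V/V₀).
m = m₀ (V₀/V)^(Q_out/(Q_in−Q_out)) = 77.9 × (22.4/61.500)^(2.0348) = 9.9776 g.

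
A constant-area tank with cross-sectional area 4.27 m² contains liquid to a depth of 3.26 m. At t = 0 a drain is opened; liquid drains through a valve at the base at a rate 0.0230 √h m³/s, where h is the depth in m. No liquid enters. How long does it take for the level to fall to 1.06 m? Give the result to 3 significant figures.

With no inflow, A dh/dt = −0.0230 √h.
Separate and integrate: 2(√h − √h₀) = −(0.0230/A) t.
t = 2A(√h₀ − √h)/0.0230 = 2·4.27·(√3.26 − √1.06)/0.0230
  = 8.5400 × (1.8055 − 1.0296) / 0.0230 = 288.13 s.

288 s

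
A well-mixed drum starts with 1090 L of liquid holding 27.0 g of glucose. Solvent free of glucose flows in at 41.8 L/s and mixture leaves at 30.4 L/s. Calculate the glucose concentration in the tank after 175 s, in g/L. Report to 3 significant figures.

Let m(t) be the amount of glucose. Volume: V(t) = V₀ + (Q_in − Q_out) t = 1090 + 11.400 t; V(175) = 3085.0 L.
Solute balance: dm/dt = 0 − Q_out C = −Q_out m/V(t).
dm/m = −Q_out dt/(V₀ + 11.400 t); integrating gives ln(m/m₀) = −(Q_out/(Q_in−Q_out)) ln(V/V₀).
m = m₀ (V₀/V)^(Q_out/(Q_in−Q_out)) = 27.0 × (1090/3085.0)^(2.6667) = 1.6846 g.
C = m/V = 1.6846/3085.0 = 0.00054605 g/L.

0.000546 g/L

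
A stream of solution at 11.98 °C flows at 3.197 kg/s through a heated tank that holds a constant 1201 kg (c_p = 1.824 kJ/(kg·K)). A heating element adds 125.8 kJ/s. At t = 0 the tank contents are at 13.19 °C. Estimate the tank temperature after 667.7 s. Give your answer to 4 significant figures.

First-law balance (no shaft work): M c_p dT/dt = ṁ c_p (T_in − T) + 125.8.
Rearrange: dT/dt = (T_ss − T)/τ with τ = M/ṁ = 375.665 s and T_ss = T_in + Q̇/(ṁ c_p) = 33.5531 °C.
This is linear first-order; T(t) = T_ss + (T₀ − T_ss) e^(−t/τ).
T(667.7) = 33.5531 + (-20.3631)·e^(−667.7/375.665) = 33.5531 + (-20.3631)·0.169080 = 30.1101 °C.

30.11 °C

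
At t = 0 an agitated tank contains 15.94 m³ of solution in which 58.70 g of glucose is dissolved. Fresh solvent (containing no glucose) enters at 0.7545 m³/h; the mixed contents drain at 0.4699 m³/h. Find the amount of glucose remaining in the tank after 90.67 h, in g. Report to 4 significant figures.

Let m(t) be the amount of glucose. Volume: V(t) = V₀ + (Q_in − Q_out) t = 15.94 + 0.284600 t; V(90.67) = 41.7447 m³.
Species balance (pure solvent in): dm/dt = −Q_out · m/V(t).
Separate: dm/m = −Q_out dt/V(t) ⇒ ln(m/m₀) = −(Q_out/(Q_in−Q_out)) ln(V/V₀).
m = m₀ (V₀/V)^(Q_out/(Q_in−Q_out)) = 58.70 × (15.94/41.7447)^(1.65109) = 11.9756 g.

11.98 g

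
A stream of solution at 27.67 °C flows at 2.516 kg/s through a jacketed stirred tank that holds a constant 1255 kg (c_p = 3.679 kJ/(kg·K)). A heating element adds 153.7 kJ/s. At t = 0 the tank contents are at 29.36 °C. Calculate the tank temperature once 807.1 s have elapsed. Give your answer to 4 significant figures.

41.32 °C

First-law balance (no shaft work): M c_p dT/dt = ṁ c_p (T_in − T) + 153.7.
τ = M/ṁ = 498.808 s; T_ss = T_in + Q̇/(ṁ c_p) = 27.67 + 153.7/(2.516·3.679) = 44.2748 °C.
T approaches T_ss exponentially: T(t) = T_ss + (T₀ − T_ss) e^(−t/τ).
T(807.1) = 44.2748 + (-14.9148)·e^(−807.1/498.808) = 44.2748 + (-14.9148)·0.198283 = 41.3174 °C.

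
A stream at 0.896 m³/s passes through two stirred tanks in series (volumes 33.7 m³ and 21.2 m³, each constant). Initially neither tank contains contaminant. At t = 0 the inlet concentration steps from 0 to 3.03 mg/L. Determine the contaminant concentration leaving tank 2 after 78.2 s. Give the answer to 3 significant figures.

Each tank obeys Vᵢ dCᵢ/dt = Q(Cᵢ₋₁ − Cᵢ), so τᵢ = Vᵢ/Q.
τ₁ = 33.7/0.896 = 37.612 s; τ₂ = 21.2/0.896 = 23.661 s.
Solving the cascade with C₁(0)=C₂(0)=0 gives C₂(t) = C_in[1 − (τ₁ e^(−t/τ₁) − τ₂ e^(−t/τ₂))/(τ₁ − τ₂)].
At t = 78.2: e^(−t/τ₁) = 0.12504, e^(−t/τ₂) = 0.036697.
C₂ = 3.03·[1 − (37.612·0.12504 − 23.661·0.036697)/(13.951)] = 3.03·0.72514 = 2.1972 mg/L.

2.20 mg/L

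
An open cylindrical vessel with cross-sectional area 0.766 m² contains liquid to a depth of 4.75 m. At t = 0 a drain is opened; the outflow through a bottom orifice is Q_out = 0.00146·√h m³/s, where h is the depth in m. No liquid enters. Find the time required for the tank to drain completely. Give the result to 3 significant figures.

A dh/dt = −Q_out = −0.00146 √h.
This is separable: 2 d(√h)/dt = −0.00146/A, so √h = √h₀ − (0.00146/(2A)) t.
Tank is empty when √h = 0: t_empty = 2A√h₀/0.00146.
t_empty = 2·0.766·√4.75/0.00146 = 1.5320·2.1794/0.00146 = 2286.9 s.

2290 s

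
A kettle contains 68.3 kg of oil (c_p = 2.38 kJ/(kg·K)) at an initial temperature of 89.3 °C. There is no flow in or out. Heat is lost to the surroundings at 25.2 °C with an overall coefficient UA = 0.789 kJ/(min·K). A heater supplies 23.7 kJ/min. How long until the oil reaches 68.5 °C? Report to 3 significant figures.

Energy balance: M c_p dT/dt = −UA(T − T_amb) + Q̇.
τ = M c_p/UA = 206.03 min; T_ss = T_amb + Q̇/UA = 25.2 + 23.7/0.789 = 55.238 °C.
T(t) = T_ss + (T₀ − T_ss)e^(−t/τ); set T = 68.5:
t = −τ ln[(T − T_ss)/(T₀ − T_ss)] = −206.03 · ln(0.38935) = 194.34 min.

194 min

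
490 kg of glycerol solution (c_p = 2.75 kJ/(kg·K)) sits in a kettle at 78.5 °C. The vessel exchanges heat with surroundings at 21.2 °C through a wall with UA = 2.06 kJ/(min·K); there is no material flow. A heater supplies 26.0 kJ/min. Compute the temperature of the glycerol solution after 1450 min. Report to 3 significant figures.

M c_p dT/dt = −UA(T − T_amb) + Q̇.
dT/dt = (T_ss − T)/τ with T_ss = T_amb + Q̇/UA = 21.2 + 26.0/2.06 = 33.821 °C, τ = M c_p/UA = 490·2.75/2.06 = 654.13 min.
This is linear first-order; T(t) = T_ss + (T₀ − T_ss) e^(−t/τ).
T(1450) = 33.821 + (44.679)·0.10897 = 38.690 °C.

38.7 °C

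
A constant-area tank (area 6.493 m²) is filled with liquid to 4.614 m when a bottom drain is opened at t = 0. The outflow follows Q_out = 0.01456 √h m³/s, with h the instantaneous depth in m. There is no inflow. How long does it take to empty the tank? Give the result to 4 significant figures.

1916 s

A dh/dt = −Q_out = −0.01456 √h.
Separate and integrate: 2(√h − √h₀) = −(0.01456/A) t.
Tank is empty when √h = 0: t_empty = 2A√h₀/0.01456.
t_empty = 2·6.493·√4.614/0.01456 = 12.9860·2.14802/0.01456 = 1915.81 s.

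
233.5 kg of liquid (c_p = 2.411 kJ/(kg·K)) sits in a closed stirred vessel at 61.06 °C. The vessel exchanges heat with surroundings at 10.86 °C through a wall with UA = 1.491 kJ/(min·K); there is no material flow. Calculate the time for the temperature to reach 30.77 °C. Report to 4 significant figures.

Lumped-capacitance energy balance: M c_p dT/dt = UA(T_amb − T).
τ = M c_p/UA = 377.578 min; T_ss = T_amb = 10.8600 °C.
T(t) = T_ss + (T₀ − T_ss)e^(−t/τ); set T = 30.77:
t = −τ ln[(T − T_ss)/(T₀ − T_ss)] = −377.578 · ln(0.396614) = 349.181 min.

349.2 min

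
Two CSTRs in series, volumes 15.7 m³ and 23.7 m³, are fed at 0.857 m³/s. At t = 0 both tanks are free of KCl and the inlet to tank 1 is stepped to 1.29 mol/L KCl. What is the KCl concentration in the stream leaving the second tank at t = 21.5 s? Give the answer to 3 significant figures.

Species balance on tank i: dCᵢ/dt = (Cᵢ₋₁ − Cᵢ)/τᵢ with τᵢ = Vᵢ/Q.
τ₁ = 15.7/0.857 = 18.320 s; τ₂ = 23.7/0.857 = 27.655 s.
Tank 1: C₁ = C_in(1 − e^(−t/τ₁)). Tank 2 (τ₁ ≠ τ₂): C₂ = C_in[1 − (τ₁ e^(−t/τ₁) − τ₂ e^(−t/τ₂))/(τ₁ − τ₂)].
At t = 21.5: e^(−t/τ₁) = 0.30925, e^(−t/τ₂) = 0.45958.
C₂ = 1.29·[1 − (18.320·0.30925 − 27.655·0.45958)/(-9.3349)] = 1.29·0.24541 = 0.31658 mol/L.

0.317 mol/L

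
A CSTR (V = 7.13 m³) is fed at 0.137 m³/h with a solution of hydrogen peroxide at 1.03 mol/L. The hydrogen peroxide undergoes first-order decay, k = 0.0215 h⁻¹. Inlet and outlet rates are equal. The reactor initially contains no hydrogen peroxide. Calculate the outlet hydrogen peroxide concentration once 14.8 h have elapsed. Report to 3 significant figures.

0.220 mol/L

V dC/dt = Q(C_in − C) − k V C.
This is linear with rate a = Q/V + k = 0.040715 h⁻¹.
C_ss = Q C_in/(Q + kV) = 0.48609 mol/L; C(t) = C_ss + (C₀ − C_ss) e^(−a t).
C(14.8) = 0.48609 + (-0.48609)·e^(−0.040715·14.8) = 0.48609 + (-0.48609)·0.54740 = 0.22001 mol/L.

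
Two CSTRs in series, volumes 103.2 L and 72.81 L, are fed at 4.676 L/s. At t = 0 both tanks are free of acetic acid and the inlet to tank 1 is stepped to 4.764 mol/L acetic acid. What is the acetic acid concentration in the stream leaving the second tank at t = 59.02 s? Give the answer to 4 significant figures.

3.906 mol/L

Each tank obeys Vᵢ dCᵢ/dt = Q(Cᵢ₋₁ − Cᵢ), so τᵢ = Vᵢ/Q.
τ₁ = 103.2/4.676 = 22.0701 s; τ₂ = 72.81/4.676 = 15.5710 s.
Solving the cascade with C₁(0)=C₂(0)=0 gives C₂(t) = C_in[1 − (τ₁ e^(−t/τ₁) − τ₂ e^(−t/τ₂))/(τ₁ − τ₂)].
At t = 59.02: e^(−t/τ₁) = 0.0689619, e^(−t/τ₂) = 0.0225870.
C₂ = 4.764·[1 − (22.0701·0.0689619 − 15.5710·0.0225870)/(6.49914)] = 4.764·0.819931 = 3.90615 mol/L.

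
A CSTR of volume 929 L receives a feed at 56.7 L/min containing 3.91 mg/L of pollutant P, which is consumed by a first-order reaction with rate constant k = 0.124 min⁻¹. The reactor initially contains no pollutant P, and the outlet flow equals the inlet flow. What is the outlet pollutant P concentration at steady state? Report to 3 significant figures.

Accumulation = in − out − consumed: V dC/dt = Q C_in − Q C − k V C.
Steady state (dC/dt = 0): C_ss = Q C_in/(Q + kV) = C_in/(1 + kV/Q).
C_ss = 56.7·3.91/(56.7 + 0.124·929) = 221.70/171.90 = 1.2897 mg/L.

1.29 mg/L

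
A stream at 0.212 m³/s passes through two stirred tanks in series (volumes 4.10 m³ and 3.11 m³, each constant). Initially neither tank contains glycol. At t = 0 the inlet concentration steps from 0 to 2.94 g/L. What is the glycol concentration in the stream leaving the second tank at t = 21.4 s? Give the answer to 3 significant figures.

Species balance on tank i: dCᵢ/dt = (Cᵢ₋₁ − Cᵢ)/τᵢ with τᵢ = Vᵢ/Q.
τ₁ = 4.10/0.212 = 19.340 s; τ₂ = 3.11/0.212 = 14.670 s.
Tank 1: C₁ = C_in(1 − e^(−t/τ₁)). Tank 2 (τ₁ ≠ τ₂): C₂ = C_in[1 − (τ₁ e^(−t/τ₁) − τ₂ e^(−t/τ₂))/(τ₁ − τ₂)].
At t = 21.4: e^(−t/τ₁) = 0.33070, e^(−t/τ₂) = 0.23252.
C₂ = 2.94·[1 − (19.340·0.33070 − 14.670·0.23252)/(4.6698)] = 2.94·0.36087 = 1.0609 g/L.

1.06 g/L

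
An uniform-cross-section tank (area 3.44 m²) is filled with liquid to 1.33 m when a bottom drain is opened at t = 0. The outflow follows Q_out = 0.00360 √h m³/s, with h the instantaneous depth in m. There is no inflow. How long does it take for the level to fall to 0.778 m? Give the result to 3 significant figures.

518 s

With no inflow, A dh/dt = −0.00360 √h.
Separate and integrate: 2(√h − √h₀) = −(0.00360/A) t.
t = 2A(√h₀ − √h)/0.00360 = 2·3.44·(√1.33 − √0.778)/0.00360
  = 6.8800 × (1.1533 − 0.88204) / 0.00360 = 518.32 s.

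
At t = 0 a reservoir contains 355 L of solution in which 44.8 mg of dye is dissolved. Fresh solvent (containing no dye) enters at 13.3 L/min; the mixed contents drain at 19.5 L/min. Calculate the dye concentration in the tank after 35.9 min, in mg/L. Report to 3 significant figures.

Total volume: dV/dt = Q_in − Q_out = -6.2000 L/min, so V(t) = 355 − 6.2000 t and V(35.9) = 132.42 L.
Solute balance: dm/dt = 0 − Q_out C = −Q_out m/V(t).
dm/m = −Q_out dt/(V₀ − 6.2000 t); integrating gives ln(m/m₀) = −(Q_out/(Q_in−Q_out)) ln(V/V₀).
m = m₀ (V₀/V)^(Q_out/(Q_in−Q_out)) = 44.8 × (355/132.42)^(-3.1452) = 2.0150 mg.
C = m/V = 2.0150/132.42 = 0.015217 mg/L.

0.0152 mg/L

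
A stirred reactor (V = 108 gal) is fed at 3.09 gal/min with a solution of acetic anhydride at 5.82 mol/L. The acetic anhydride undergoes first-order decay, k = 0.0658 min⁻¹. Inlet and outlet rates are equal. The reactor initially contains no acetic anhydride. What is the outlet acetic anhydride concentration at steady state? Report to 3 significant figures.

V dC/dt = Q(C_in − C) − k V C.
At steady state: 0 = Q C_in − (Q + kV) C_ss, so C_ss = Q C_in/(Q + kV).
C_ss = 3.09·5.82/(3.09 + 0.0658·108) = 17.984/10.196 = 1.7637 mol/L.

1.76 mol/L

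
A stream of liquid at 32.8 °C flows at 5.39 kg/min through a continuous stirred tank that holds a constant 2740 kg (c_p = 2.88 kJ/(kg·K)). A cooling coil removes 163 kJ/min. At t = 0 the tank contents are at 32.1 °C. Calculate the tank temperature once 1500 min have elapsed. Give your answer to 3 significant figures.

M c_p dT/dt = ṁ c_p (T_in − T) − Q̇.
τ = M/ṁ = 508.35 min; T_ss = T_in − Q̇/(ṁ c_p) = 32.8 − 163/(5.39·2.88) = 22.300 °C.
Integrating: T(t) = T_ss + (T₀ − T_ss) e^(−t/τ).
T(1500) = 22.300 + (9.8004)·e^(−1500/508.35) = 22.300 + (9.8004)·0.052302 = 22.812 °C.

22.8 °C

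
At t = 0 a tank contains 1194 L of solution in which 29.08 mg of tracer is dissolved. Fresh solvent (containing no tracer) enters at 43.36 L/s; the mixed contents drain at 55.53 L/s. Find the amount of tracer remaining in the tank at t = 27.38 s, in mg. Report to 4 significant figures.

Total volume: dV/dt = Q_in − Q_out = -12.1700 L/s, so V(t) = 1194 − 12.1700 t and V(27.38) = 860.785 L.
Solute balance: dm/dt = 0 − Q_out C = −Q_out m/V(t).
dm/m = −Q_out dt/(V₀ − 12.1700 t); integrating gives ln(m/m₀) = −(Q_out/(Q_in−Q_out)) ln(V/V₀).
m = m₀ (V₀/V)^(Q_out/(Q_in−Q_out)) = 29.08 × (1194/860.785)^(-4.56286) = 6.53385 mg.

6.534 mg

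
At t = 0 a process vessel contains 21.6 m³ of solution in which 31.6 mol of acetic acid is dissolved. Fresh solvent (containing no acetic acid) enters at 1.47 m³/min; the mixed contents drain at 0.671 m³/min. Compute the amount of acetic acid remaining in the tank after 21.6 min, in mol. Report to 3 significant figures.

Total volume: dV/dt = Q_in − Q_out = 0.79900 m³/min, so V(t) = 21.6 + 0.79900 t and V(21.6) = 38.858 m³.
Species balance (pure solvent in): dm/dt = −Q_out · m/V(t).
dm/m = −Q_out dt/(V₀ + 0.79900 t); integrating gives ln(m/m₀) = −(Q_out/(Q_in−Q_out)) ln(V/V₀).
m = m₀ (V₀/V)^(Q_out/(Q_in−Q_out)) = 31.6 × (21.6/38.858)^(0.83980) = 19.298 mol.

19.3 mol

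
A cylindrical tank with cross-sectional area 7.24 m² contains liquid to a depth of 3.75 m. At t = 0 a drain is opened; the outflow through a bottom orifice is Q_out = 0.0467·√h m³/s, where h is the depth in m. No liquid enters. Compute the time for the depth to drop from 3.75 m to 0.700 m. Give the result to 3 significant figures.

341 s

With no inflow, A dh/dt = −0.0467 √h.
This is separable: 2 d(√h)/dt = −0.0467/A, so √h = √h₀ − (0.0467/(2A)) t.
t = 2A(√h₀ − √h)/0.0467 = 2·7.24·(√3.75 − √0.700)/0.0467
  = 14.480 × (1.9365 − 0.83666) / 0.0467 = 341.02 s.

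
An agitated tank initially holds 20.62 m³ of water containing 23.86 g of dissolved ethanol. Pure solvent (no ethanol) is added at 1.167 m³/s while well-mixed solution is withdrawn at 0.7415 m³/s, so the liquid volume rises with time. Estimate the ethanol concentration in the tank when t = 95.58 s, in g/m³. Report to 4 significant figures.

0.05832 g/m³

Total volume: dV/dt = Q_in − Q_out = 0.425500 m³/s, so V(t) = 20.62 + 0.425500 t and V(95.58) = 61.2893 m³.
No ethanol enters, so dm/dt = −Q_out · (m/V).
Separate: dm/m = −Q_out dt/V(t) ⇒ ln(m/m₀) = −(Q_out/(Q_in−Q_out)) ln(V/V₀).
m = m₀ (V₀/V)^(Q_out/(Q_in−Q_out)) = 23.86 × (20.62/61.2893)^(1.74266) = 3.57460 g.
C = m/V = 3.57460/61.2893 = 0.0583234 g/m³.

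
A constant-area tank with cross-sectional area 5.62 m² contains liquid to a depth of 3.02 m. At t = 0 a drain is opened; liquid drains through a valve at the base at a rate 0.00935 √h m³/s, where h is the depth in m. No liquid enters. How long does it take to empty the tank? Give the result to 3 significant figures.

2090 s

A dh/dt = −Q_out = −0.00935 √h.
Separate and integrate: 2(√h − √h₀) = −(0.00935/A) t.
Set h = 0: 2√h₀ = (0.00935/A) t_empty ⇒ t_empty = 2A√h₀/0.00935.
t_empty = 2·5.62·√3.02/0.00935 = 11.240·1.7378/0.00935 = 2089.1 s.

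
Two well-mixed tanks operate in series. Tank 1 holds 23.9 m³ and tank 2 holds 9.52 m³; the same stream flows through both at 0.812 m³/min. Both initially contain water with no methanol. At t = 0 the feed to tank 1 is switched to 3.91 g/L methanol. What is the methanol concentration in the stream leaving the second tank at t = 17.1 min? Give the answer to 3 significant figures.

0.877 g/L

Each tank obeys Vᵢ dCᵢ/dt = Q(Cᵢ₋₁ − Cᵢ), so τᵢ = Vᵢ/Q.
τ₁ = 23.9/0.812 = 29.433 min; τ₂ = 9.52/0.812 = 11.724 min.
Solving the cascade with C₁(0)=C₂(0)=0 gives C₂(t) = C_in[1 − (τ₁ e^(−t/τ₁) − τ₂ e^(−t/τ₂))/(τ₁ − τ₂)].
At t = 17.1: e^(−t/τ₁) = 0.55936, e^(−t/τ₂) = 0.23258.
C₂ = 3.91·[1 − (29.433·0.55936 − 11.724·0.23258)/(17.709)] = 3.91·0.22431 = 0.87705 g/L.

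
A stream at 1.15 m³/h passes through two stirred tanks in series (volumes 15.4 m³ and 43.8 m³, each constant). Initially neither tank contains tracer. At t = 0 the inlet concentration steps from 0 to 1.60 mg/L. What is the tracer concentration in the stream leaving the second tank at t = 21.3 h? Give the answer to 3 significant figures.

Species balance on tank i: dCᵢ/dt = (Cᵢ₋₁ − Cᵢ)/τᵢ with τᵢ = Vᵢ/Q.
τ₁ = 15.4/1.15 = 13.391 h; τ₂ = 43.8/1.15 = 38.087 h.
Tank 1: C₁ = C_in(1 − e^(−t/τ₁)). Tank 2 (τ₁ ≠ τ₂): C₂ = C_in[1 − (τ₁ e^(−t/τ₁) − τ₂ e^(−t/τ₂))/(τ₁ − τ₂)].
At t = 21.3: e^(−t/τ₁) = 0.20381, e^(−t/τ₂) = 0.57164.
C₂ = 1.60·[1 − (13.391·0.20381 − 38.087·0.57164)/(-24.696)] = 1.60·0.22890 = 0.36624 mg/L.

0.366 mg/L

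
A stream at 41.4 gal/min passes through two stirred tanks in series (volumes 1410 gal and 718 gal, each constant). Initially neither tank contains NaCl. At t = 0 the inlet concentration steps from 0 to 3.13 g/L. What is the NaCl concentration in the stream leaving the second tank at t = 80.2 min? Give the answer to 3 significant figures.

Time constants: τᵢ = Vᵢ/Q for each well-mixed tank.
τ₁ = 1410/41.4 = 34.058 min; τ₂ = 718/41.4 = 17.343 min.
Solving the cascade with C₁(0)=C₂(0)=0 gives C₂(t) = C_in[1 − (τ₁ e^(−t/τ₁) − τ₂ e^(−t/τ₂))/(τ₁ − τ₂)].
At t = 80.2: e^(−t/τ₁) = 0.094912, e^(−t/τ₂) = 0.0098101.
C₂ = 3.13·[1 − (34.058·0.094912 − 17.343·0.0098101)/(16.715)] = 3.13·0.81679 = 2.5566 g/L.

2.56 g/L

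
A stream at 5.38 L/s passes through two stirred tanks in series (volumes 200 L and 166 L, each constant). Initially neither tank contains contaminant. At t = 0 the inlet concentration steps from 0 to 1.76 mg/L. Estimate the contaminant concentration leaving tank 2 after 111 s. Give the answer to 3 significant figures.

1.47 mg/L

Time constants: τᵢ = Vᵢ/Q for each well-mixed tank.
τ₁ = 200/5.38 = 37.175 s; τ₂ = 166/5.38 = 30.855 s.
Tank 1: C₁ = C_in(1 − e^(−t/τ₁)). Tank 2 (τ₁ ≠ τ₂): C₂ = C_in[1 − (τ₁ e^(−t/τ₁) − τ₂ e^(−t/τ₂))/(τ₁ − τ₂)].
At t = 111: e^(−t/τ₁) = 0.050494, e^(−t/τ₂) = 0.027393.
C₂ = 1.76·[1 − (37.175·0.050494 − 30.855·0.027393)/(6.3197)] = 1.76·0.83672 = 1.4726 mg/L.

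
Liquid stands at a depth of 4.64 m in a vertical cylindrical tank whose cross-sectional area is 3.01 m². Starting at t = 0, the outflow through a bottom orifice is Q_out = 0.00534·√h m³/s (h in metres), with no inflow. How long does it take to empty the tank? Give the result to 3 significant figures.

2430 s

With no inflow, A dh/dt = −0.00534 √h.
Separate and integrate: 2(√h − √h₀) = −(0.00534/A) t.
Tank is empty when √h = 0: t_empty = 2A√h₀/0.00534.
t_empty = 2·3.01·√4.64/0.00534 = 6.0200·2.1541/0.00534 = 2428.4 s.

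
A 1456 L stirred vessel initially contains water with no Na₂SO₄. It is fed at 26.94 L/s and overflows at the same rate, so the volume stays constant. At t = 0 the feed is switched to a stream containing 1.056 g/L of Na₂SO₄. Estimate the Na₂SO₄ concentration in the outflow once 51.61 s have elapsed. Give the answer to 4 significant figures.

0.6496 g/L

Unsteady species balance (constant V, well mixed): V dC/dt = Q(C_in − C).
Rewrite as dC/dt + C/τ = C_in/τ, τ = V/Q = 54.0460 s.
This is linear first-order; C(t) = C_in + (C₀ − C_in) e^(−t/τ).
C(51.61) = 1.056 + (0 − 1.056)·e^(−51.61/54.0460) = 1.056 + (-1.05600)·0.384840 = 0.649609 g/L.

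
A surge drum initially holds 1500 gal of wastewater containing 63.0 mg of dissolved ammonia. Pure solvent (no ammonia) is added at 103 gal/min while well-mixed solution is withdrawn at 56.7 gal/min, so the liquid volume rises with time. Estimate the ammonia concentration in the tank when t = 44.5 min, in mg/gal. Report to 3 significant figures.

0.00614 mg/gal

Total volume: dV/dt = Q_in − Q_out = 46.300 gal/min, so V(t) = 1500 + 46.300 t and V(44.5) = 3560.3 gal.
Solute balance: dm/dt = 0 − Q_out C = −Q_out m/V(t).
dm/m = −Q_out dt/(V₀ + 46.300 t); integrating gives ln(m/m₀) = −(Q_out/(Q_in−Q_out)) ln(V/V₀).
m = m₀ (V₀/V)^(Q_out/(Q_in−Q_out)) = 63.0 × (1500/3560.3)^(1.2246) = 21.858 mg.
C = m/V = 21.858/3560.3 = 0.0061394 mg/gal.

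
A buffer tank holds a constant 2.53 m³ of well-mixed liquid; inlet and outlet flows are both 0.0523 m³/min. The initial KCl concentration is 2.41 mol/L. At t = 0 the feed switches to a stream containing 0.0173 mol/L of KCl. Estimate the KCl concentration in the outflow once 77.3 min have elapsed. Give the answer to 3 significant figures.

Species balance on the tank: V dC/dt = Q(C_in − C).
So dC/dt = (C_in − C)/τ with τ = V/Q = 2.53/0.0523 = 48.375 min.
Integrating: C(t) = C_in + (C₀ − C_in) e^(−t/τ).
C(77.3) = 0.0173 + (2.41 − 0.0173)·e^(−77.3/48.375) = 0.0173 + (2.3927)·0.20231 = 0.50137 mol/L.

0.501 mol/L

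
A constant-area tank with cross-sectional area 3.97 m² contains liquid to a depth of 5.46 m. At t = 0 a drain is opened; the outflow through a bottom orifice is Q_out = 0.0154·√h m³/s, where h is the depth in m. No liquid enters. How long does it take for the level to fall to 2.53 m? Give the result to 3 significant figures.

A dh/dt = −Q_out = −0.0154 √h.
∫ h^(−1/2) dh = −(0.0154/A) ∫ dt, giving 2√h = 2√h₀ − (0.0154/A) t.
t = 2A(√h₀ − √h)/0.0154 = 2·3.97·(√5.46 − √2.53)/0.0154
  = 7.9400 × (2.3367 − 1.5906) / 0.0154 = 384.66 s.

385 s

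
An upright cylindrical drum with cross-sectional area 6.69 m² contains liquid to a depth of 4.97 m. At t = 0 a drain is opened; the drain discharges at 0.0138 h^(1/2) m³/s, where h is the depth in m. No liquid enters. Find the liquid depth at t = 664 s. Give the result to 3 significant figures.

With no inflow, A dh/dt = −0.0138 √h.
This is separable: 2 d(√h)/dt = −0.0138/A, so √h = √h₀ − (0.0138/(2A)) t.
√h = √4.97 − 0.0138·664/(2·6.69) = 2.2293 − 0.68484 = 1.5445.
h = 1.5445² = 2.3855 m.

2.39 m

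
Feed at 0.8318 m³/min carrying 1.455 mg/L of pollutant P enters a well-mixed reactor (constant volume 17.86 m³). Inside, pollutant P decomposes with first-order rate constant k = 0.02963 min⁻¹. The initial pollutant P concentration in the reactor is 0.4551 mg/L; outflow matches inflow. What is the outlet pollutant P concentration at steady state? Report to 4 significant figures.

0.8893 mg/L

Accumulation = in − out − consumed: V dC/dt = Q C_in − Q C − k V C.
Steady state (dC/dt = 0): C_ss = Q C_in/(Q + kV) = C_in/(1 + kV/Q).
C_ss = 0.8318·1.455/(0.8318 + 0.02963·17.86) = 1.21027/1.36099 = 0.889255 mg/L.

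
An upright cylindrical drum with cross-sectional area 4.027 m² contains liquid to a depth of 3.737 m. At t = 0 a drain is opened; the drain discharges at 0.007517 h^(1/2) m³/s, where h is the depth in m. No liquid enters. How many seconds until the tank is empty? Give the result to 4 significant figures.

A dh/dt = −Q_out = −0.007517 √h.
This is separable: 2 d(√h)/dt = −0.007517/A, so √h = √h₀ − (0.007517/(2A)) t.
Tank is empty when √h = 0: t_empty = 2A√h₀/0.007517.
t_empty = 2·4.027·√3.737/0.007517 = 8.05400·1.93313/0.007517 = 2071.23 s.

2071 s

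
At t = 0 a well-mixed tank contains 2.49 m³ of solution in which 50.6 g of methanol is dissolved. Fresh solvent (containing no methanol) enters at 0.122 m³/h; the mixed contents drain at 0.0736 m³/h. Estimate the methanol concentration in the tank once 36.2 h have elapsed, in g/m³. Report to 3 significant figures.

Let m(t) be the amount of methanol. Volume: V(t) = V₀ + (Q_in − Q_out) t = 2.49 + 0.048400 t; V(36.2) = 4.2421 m³.
No methanol enters, so dm/dt = −Q_out · (m/V).
Separate: dm/m = −Q_out dt/V(t) ⇒ ln(m/m₀) = −(Q_out/(Q_in−Q_out)) ln(V/V₀).
m = m₀ (V₀/V)^(Q_out/(Q_in−Q_out)) = 50.6 × (2.49/4.2421)^(1.5207) = 22.506 g.
C = m/V = 22.506/4.2421 = 5.3054 g/m³.

5.31 g/m³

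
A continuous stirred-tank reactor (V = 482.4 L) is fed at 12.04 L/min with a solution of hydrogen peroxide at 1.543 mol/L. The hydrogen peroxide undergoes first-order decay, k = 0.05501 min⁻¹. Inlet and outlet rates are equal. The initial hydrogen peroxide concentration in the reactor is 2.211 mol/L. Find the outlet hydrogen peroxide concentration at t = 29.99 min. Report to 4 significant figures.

0.6387 mol/L

V dC/dt = Q(C_in − C) − k V C.
This is linear with rate a = Q/V + k = 0.0799685 min⁻¹.
C_ss = Q C_in/(Q + kV) = 0.481577 mol/L; C(t) = C_ss + (C₀ − C_ss) e^(−a t).
C(29.99) = 0.481577 + (1.72942)·e^(−0.0799685·29.99) = 0.481577 + (1.72942)·0.0908763 = 0.638741 mol/L.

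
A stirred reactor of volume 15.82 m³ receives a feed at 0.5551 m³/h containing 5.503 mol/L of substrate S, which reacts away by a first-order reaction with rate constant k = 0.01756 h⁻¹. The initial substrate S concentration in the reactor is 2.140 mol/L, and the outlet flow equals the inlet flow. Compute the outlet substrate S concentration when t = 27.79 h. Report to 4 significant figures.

Species balance: V dC/dt = Q C_in − Q C − k V C.
dC/dt = (Q/V) C_in − (Q/V + k) C; effective rate a = Q/V + k = 0.0350885 + 0.01756 = 0.0526485 h⁻¹.
C_ss = Q C_in/(Q + kV) = 3.66757 mol/L; C(t) = C_ss + (C₀ − C_ss) e^(−a t).
C(27.79) = 3.66757 + (-1.52757)·e^(−0.0526485·27.79) = 3.66757 + (-1.52757)·0.231517 = 3.31391 mol/L.

3.314 mol/L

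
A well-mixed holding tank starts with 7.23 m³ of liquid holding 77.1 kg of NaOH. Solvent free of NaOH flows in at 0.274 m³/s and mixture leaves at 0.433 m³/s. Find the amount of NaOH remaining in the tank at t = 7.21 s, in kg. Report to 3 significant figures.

48.2 kg

Let m(t) be the amount of NaOH. Volume: V(t) = V₀ + (Q_in − Q_out) t = 7.23 − 0.15900 t; V(7.21) = 6.0836 m³.
No NaOH enters, so dm/dt = −Q_out · (m/V).
Separate: dm/m = −Q_out dt/V(t) ⇒ ln(m/m₀) = −(Q_out/(Q_in−Q_out)) ln(V/V₀).
m = m₀ (V₀/V)^(Q_out/(Q_in−Q_out)) = 77.1 × (7.23/6.0836)^(-2.7233) = 48.181 kg.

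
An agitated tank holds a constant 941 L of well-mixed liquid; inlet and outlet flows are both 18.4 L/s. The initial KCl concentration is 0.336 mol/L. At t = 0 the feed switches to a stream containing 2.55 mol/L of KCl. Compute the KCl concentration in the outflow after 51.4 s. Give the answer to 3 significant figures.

Accumulation = in − out for the solute gives V dC/dt = Q(C_in − C).
Rewrite as dC/dt + C/τ = C_in/τ, τ = V/Q = 51.141 s.
Integrating: C(t) = C_in + (C₀ − C_in) e^(−t/τ).
C(51.4) = 2.55 + (0.336 − 2.55)·e^(−51.4/51.141) = 2.55 + (-2.2140)·0.36602 = 1.7396 mol/L.

1.74 mol/L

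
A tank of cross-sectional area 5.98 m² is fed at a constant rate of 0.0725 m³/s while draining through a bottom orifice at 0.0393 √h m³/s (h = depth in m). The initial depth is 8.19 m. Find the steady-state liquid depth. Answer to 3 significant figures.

3.40 m

Level balance: A dh/dt = 0.0725 − 0.0393 √h. Setting dh/dt = 0:
Q_in = 0.0393 √h_ss ⇒ √h_ss = 0.0725/0.0393 = 1.8448.
h_ss = 1.8448² = 3.4032 m. (Since h₀ = 8.19 m > h_ss, the level will fall toward this value.)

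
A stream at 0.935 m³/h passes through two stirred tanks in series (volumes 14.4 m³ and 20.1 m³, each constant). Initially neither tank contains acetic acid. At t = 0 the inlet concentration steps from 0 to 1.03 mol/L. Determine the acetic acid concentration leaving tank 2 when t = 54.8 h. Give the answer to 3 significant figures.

Time constants: τᵢ = Vᵢ/Q for each well-mixed tank.
τ₁ = 14.4/0.935 = 15.401 h; τ₂ = 20.1/0.935 = 21.497 h.
Tank 1: C₁ = C_in(1 − e^(−t/τ₁)). Tank 2 (τ₁ ≠ τ₂): C₂ = C_in[1 − (τ₁ e^(−t/τ₁) − τ₂ e^(−t/τ₂))/(τ₁ − τ₂)].
At t = 54.8: e^(−t/τ₁) = 0.028490, e^(−t/τ₂) = 0.078148.
C₂ = 1.03·[1 − (15.401·0.028490 − 21.497·0.078148)/(-6.0963)] = 1.03·0.79640 = 0.82029 mol/L.

0.820 mol/L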